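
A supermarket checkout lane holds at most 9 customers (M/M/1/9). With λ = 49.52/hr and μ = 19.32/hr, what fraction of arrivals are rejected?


ρ = λ/μ = 49.52/19.32 = 2.5631
P_K = (1−ρ)ρ^K/(1−ρ^(K+1)) = (-1.5631·4774.870807)/(1 − 12238.695773)
= -7463.824967/-12237.695773 = 0.609904

Final: 0.609904


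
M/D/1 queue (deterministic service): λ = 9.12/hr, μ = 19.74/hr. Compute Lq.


ρ = 9.12/19.74 = 0.4620
M/D/1: Lq = ρ²/(2(1−ρ)) = 0.2134/(2·0.5380) = 0.19838

Final: 0.19838


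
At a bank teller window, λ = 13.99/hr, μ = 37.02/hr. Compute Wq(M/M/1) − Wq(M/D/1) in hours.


ρ = 13.99/37.02 = 0.3779
Wq(M/M/1) = ρ/(μ−λ) = 0.3779/23.03 = 0.01641 hr
Wq(M/D/1) = ρ/(2(μ−λ)) = 0.008205 hr
Savings = 0.01641 − 0.008205 = 0.008205 hr

Final: 0.008205 hr


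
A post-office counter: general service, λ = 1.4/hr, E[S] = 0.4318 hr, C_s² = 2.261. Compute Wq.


ρ = λ·E[S] = 1.4·0.4318 = 0.6045
E[S²] = E[S]²(1+C_s²) = 0.4318²·(1+2.261) = 0.608017
Wq = λ·E[S²]/(2(1−ρ)) = 1.4·0.608017/(2·0.3955) = 1.07619 hr

Final: 1.07619 hr


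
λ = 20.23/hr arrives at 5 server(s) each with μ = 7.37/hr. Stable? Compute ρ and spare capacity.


Total capacity cμ = 5·7.37 = 36.85/hr
ρ = λ/(cμ) = 20.23/36.85 = 0.5490
Stable ⇔ ρ < 1: YES
Spare capacity = cμ − λ = 36.85 − 20.23 = 16.62/hr

Final: ρ = 0.5490; stable; margin = 16.62/hr


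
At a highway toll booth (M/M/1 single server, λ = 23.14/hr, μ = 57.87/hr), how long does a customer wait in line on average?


ρ = 23.14/57.87 = 0.3999
Wq = ρ/(μ−λ) = 0.3999/(57.87 − 23.14) = 0.3999/34.73 = 0.01151 hr

Final: 0.01151 hr


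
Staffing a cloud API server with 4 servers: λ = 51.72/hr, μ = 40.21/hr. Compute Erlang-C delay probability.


a = λ/μ = 1.2862; ρ = a/4 = 0.3216
P₀ = 0.275010 (from M/M/c formula)
C(c,a) = [a^c/(c!(1−ρ))]·P₀ = [2.73714/(24·0.6784)]·0.275010
= 0.16810·0.275010 = 0.046230

Final: 0.046230


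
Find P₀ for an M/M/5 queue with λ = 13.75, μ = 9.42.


a = λ/μ = 13.75/9.42 = 1.4597; ρ = a/c = 0.2919
Σ_{k=0}^{4} a^k/k! (terms k=0..4) = 1.00000 + 1.45966 + 1.06530 + 0.51833 + 0.18915 = 4.23244
Tail: a^5/(5!(1−ρ)) = 6.62612/(120·0.7081) = 0.07798
P₀ = 1/(4.23244 + 0.07798) = 1/4.31042 = 0.231996

Final: 0.231996


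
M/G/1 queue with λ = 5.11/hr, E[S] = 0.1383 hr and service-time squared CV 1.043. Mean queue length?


ρ = λ·E[S] = 5.11·0.1383 = 0.7067
Lq = ρ²(1+C_s²)/(2(1−ρ)) = 0.4994·(1+1.043)/(2·0.2933)
= 0.4994·2.0430/0.5866 = 1.73953

Final: 1.73953


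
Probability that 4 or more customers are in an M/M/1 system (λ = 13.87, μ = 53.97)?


ρ = 13.87/53.97 = 0.2570
P(N ≥ n) = ρ^n = 0.2570^4 = 0.004362

Final: 0.004362


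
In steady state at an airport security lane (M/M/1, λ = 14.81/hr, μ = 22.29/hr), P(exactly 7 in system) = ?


ρ = 14.81/22.29 = 0.6644
P_n = (1−ρ)·ρ^n = (1 − 0.6644)·0.6644^7 = 0.3356·0.057163 = 0.019183

Final: 0.019183


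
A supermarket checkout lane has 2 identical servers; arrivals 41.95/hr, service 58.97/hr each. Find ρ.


ρ = λ/(cμ) = 41.95/(2·58.97) = 41.95/117.94 = 0.3557

Final: 0.3557


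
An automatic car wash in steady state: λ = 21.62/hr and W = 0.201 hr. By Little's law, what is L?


L = λW = 21.62·0.201 = 4.3456

Final: 4.3456


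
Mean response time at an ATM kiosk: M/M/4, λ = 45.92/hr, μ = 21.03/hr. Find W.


a = 2.1835; ρ = 0.5459; P₀ = 0.106514
Lq = P₀·a^c·ρ/(c!(1−ρ)²) = 0.26707
Wq = Lq/λ = 0.26707/45.92 = 0.005816 hr
W = Wq + 1/μ = 0.005816 + 0.04755 = 0.05337 hr

Final: 0.05337 hr


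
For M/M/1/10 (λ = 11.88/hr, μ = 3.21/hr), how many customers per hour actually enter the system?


ρ = 3.7009; P_K = (1−ρ)ρ^10/(1−ρ^11) = 0.729798
λ_eff = λ(1 − P_K) = 11.88·(1 − 0.729798) = 11.88·0.270202 = 3.2100 /hr

Final: 3.2100 /hr


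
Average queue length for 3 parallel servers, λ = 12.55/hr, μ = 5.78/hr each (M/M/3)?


a = λ/μ = 2.1713; ρ = a/3 = 0.7238
P₀ = 0.085437
Lq = P₀·a^c·ρ / (c!·(1−ρ)²) = 0.085437·10.23641·0.7238/(6·0.07631)
= 1.38249

Final: 1.38249


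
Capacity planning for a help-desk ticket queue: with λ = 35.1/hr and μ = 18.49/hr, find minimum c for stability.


Stability requires cμ > λ ⇔ c > λ/μ.
λ/μ = 35.1/18.49 = 1.8983
Minimum integer c = ⌊1.8983⌋ + 1 = 2
Check: 2·18.49 = 36.98 > 35.1, while 1·18.49 = 18.49 ≤ 35.1

Final: 2 servers


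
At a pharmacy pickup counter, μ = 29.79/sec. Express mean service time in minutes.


Mean service time = 1/μ = 1/29.79 second = 0.03357 second
In minutes: 0.03357 × 0.0166667 = 0.0005595 min

Final: 0.0005595 min


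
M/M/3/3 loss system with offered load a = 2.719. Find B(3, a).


B(c,a) = (a^c/c!) / Σ_{k=0}^{c} a^k/k!
a^3/3! = 3.350243
Σ terms (k=0..3): 1.00000 + 2.71900 + 3.69648 + 3.35024 = 10.765724
B = 3.350243/10.765724 = 0.311195

Final: 0.311195


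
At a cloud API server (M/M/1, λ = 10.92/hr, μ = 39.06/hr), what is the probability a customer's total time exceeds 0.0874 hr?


W ~ Exponential(μ−λ) for M/M/1.
μ − λ = 39.06 − 10.92 = 28.1400
P(W > t) = e^{−(μ−λ)t} = e^{−2.4594} = 0.085483

Final: 0.085483


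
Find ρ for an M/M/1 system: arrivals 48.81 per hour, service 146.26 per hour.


ρ = λ/μ = 48.81/146.26 = 0.3337

Final: 0.3337


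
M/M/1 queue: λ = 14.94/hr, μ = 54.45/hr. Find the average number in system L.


ρ = λ/μ = 14.94/54.45 = 0.2744
L = ρ/(1−ρ) = 0.2744/(1 − 0.2744) = 0.2744/0.7256 = 0.3781

Final: 0.3781


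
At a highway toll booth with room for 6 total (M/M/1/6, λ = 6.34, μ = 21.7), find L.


ρ = 6.34/21.7 = 0.2922
L = ρ[1 − (K+1)ρ^K + Kρ^(K+1)] / [(1−ρ)(1−ρ^(K+1))]
Numerator: 0.2922·(1 − 7·0.0006220 + 6·0.0001817) = 0.291212
Denominator: (0.7078)·(0.999818) = 0.707705
L = 0.291212/0.707705 = 0.4115

Final: 0.4115


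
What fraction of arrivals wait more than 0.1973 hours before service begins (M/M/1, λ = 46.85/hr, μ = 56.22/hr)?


ρ = 46.85/56.22 = 0.8333
P(Wq > t) = ρ·e^{−(μ−λ)t} = 0.8333·e^{−1.8487}
= 0.8333·0.157442 = 0.131201

Final: 0.131201


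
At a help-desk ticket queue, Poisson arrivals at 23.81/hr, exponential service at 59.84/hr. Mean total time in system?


W = 1/(μ−λ) = 1/(59.84 − 23.81) = 1/36.03 = 0.02775 hr

Final: 0.02775 hr


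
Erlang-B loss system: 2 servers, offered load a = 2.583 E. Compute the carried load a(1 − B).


B(2,2.583) = 0.482146 (Erlang-B)
Carried load = a(1 − B) = 2.583·(1 − 0.482146) = 2.583·0.517854 = 1.3376 E

Final: 1.3376 Erlangs


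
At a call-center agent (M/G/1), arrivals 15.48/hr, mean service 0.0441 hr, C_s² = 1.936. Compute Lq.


ρ = λ·E[S] = 15.48·0.0441 = 0.6827
Lq = ρ²(1+C_s²)/(2(1−ρ)) = 0.4660·(1+1.936)/(2·0.3173)
= 0.4660·2.9360/0.6347 = 2.15591

Final: 2.15591


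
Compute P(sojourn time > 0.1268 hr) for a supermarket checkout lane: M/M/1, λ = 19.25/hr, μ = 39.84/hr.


W ~ Exponential(μ−λ) for M/M/1.
μ − λ = 39.84 − 19.25 = 20.5900
P(W > t) = e^{−(μ−λ)t} = e^{−2.6108} = 0.073475

Final: 0.073475


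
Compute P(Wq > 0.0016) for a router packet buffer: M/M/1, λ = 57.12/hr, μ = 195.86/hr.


ρ = 57.12/195.86 = 0.2916
P(Wq > t) = ρ·e^{−(μ−λ)t} = 0.2916·e^{−0.2220}
= 0.2916·0.800928 = 0.233580

Final: 0.233580


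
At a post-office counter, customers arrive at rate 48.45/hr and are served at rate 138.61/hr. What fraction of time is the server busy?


ρ = λ/μ = 48.45/138.61 = 0.3495

Final: 0.3495


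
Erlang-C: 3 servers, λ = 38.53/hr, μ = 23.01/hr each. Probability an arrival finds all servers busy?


a = λ/μ = 1.6745; ρ = a/3 = 0.5582
P₀ = 0.171013 (from M/M/c formula)
C(c,a) = [a^c/(c!(1−ρ))]·P₀ = [4.69513/(6·0.4418)]·0.171013
= 1.77106·0.171013 = 0.302875

Final: 0.302875


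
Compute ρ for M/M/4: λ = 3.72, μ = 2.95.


ρ = λ/(cμ) = 3.72/(4·2.95) = 3.72/11.80 = 0.3153

Final: 0.3153


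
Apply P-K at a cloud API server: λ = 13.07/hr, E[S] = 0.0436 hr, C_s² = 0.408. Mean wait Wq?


ρ = λ·E[S] = 13.07·0.0436 = 0.5699
E[S²] = E[S]²(1+C_s²) = 0.0436²·(1+0.408) = 0.002677
Wq = λ·E[S²]/(2(1−ρ)) = 13.07·0.002677/(2·0.4301) = 0.04066 hr

Final: 0.04066 hr


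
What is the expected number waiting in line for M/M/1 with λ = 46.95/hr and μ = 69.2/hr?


ρ = 46.95/69.2 = 0.6785
Lq = ρ²/(1−ρ) = 0.4603/0.3215 = 1.4316

Final: 1.4316


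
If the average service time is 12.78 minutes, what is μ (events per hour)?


μ = 1/(service time) in consistent units.
1 hour = 60 min, so μ = 60/12.78 = 4.6948 per hour

Final: 4.6948 /hr


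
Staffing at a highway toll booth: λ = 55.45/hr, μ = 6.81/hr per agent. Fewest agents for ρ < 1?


Stability requires cμ > λ ⇔ c > λ/μ.
λ/μ = 55.45/6.81 = 8.1424
Minimum integer c = ⌊8.1424⌋ + 1 = 9
Check: 9·6.81 = 61.29 > 55.45, while 8·6.81 = 54.48 ≤ 55.45

Final: 9 servers


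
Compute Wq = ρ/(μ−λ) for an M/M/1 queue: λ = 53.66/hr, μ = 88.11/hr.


ρ = 53.66/88.11 = 0.6090
Wq = ρ/(μ−λ) = 0.6090/(88.11 − 53.66) = 0.6090/34.45 = 0.01768 hr

Final: 0.01768 hr


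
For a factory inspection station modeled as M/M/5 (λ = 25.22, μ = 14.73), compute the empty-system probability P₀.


a = λ/μ = 25.22/14.73 = 1.7122; ρ = a/c = 0.3424
Σ_{k=0}^{4} a^k/k! (terms k=0..4) = 1.00000 + 1.71215 + 1.46573 + 0.83652 + 0.35806 = 5.37247
Tail: a^5/(5!(1−ρ)) = 14.71335/(120·0.6576) = 0.18646
P₀ = 1/(5.37247 + 0.18646) = 1/5.55893 = 0.179891

Final: 0.179891


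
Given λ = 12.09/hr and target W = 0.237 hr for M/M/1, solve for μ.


W = 1/(μ−λ) ⇒ μ − λ = 1/W = 1/0.237 = 4.2194
μ = λ + 1/W = 12.09 + 4.2194 = 16.3094 per hr

Final: 16.3094 /hr


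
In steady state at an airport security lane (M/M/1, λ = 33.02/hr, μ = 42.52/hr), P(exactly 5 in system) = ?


ρ = 33.02/42.52 = 0.7766
P_n = (1−ρ)·ρ^n = (1 − 0.7766)·0.7766^5 = 0.2234·0.282435 = 0.063103

Final: 0.063103


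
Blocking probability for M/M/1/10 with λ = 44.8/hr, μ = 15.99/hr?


ρ = λ/μ = 44.8/15.99 = 2.8018
P_K = (1−ρ)ρ^K/(1−ρ^(K+1)) = (-1.8018·29805.437603)/(1 − 83507.417425)
= -53701.979821/-83506.417425 = 0.643088

Final: 0.643088


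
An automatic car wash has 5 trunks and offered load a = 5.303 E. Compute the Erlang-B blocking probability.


B(c,a) = (a^c/c!) / Σ_{k=0}^{c} a^k/k!
a^5/5! = 34.948367
Σ terms (k=0..5): 1.00000 + 5.30300 + 14.06090 + 24.85499 + 32.95151 + 34.94837 = 113.118770
B = 34.948367/113.118770 = 0.308953

Final: 0.308953


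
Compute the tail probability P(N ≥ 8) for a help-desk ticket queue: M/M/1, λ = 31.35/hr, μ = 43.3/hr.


ρ = 31.35/43.3 = 0.7240
P(N ≥ n) = ρ^n = 0.7240^8 = 0.075509

Final: 0.075509


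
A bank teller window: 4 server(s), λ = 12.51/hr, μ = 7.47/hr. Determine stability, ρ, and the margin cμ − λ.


Total capacity cμ = 4·7.47 = 29.88/hr
ρ = λ/(cμ) = 12.51/29.88 = 0.4187
Stable ⇔ ρ < 1: YES
Spare capacity = cμ − λ = 29.88 − 12.51 = 17.37/hr

Final: ρ = 0.4187; stable; margin = 17.37/hr


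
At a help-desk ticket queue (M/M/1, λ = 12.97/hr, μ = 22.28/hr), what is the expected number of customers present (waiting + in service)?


ρ = λ/μ = 12.97/22.28 = 0.5821
L = ρ/(1−ρ) = 0.5821/(1 − 0.5821) = 0.5821/0.4179 = 1.3931

Final: 1.3931


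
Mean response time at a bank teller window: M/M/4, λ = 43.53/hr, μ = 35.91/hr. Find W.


a = 1.2122; ρ = 0.3030; P₀ = 0.296484
Lq = P₀·a^c·ρ/(c!(1−ρ)²) = 0.01664
Wq = Lq/λ = 0.01664/43.53 = 0.0003823 hr
W = Wq + 1/μ = 0.0003823 + 0.02785 = 0.02823 hr

Final: 0.02823 hr


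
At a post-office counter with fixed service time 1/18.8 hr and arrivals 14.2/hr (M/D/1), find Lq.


ρ = 14.2/18.8 = 0.7553
M/D/1: Lq = ρ²/(2(1−ρ)) = 0.5705/(2·0.2447) = 1.16582

Final: 1.16582


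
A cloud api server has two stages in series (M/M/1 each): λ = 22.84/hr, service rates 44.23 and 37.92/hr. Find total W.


Each node sees arrival rate λ = 22.84/hr (tandem ⇒ throughput preserved).
W₁ = 1/(μ₁−λ) = 1/(44.23−22.84) = 0.04675 hr
W₂ = 1/(μ₂−λ) = 1/(37.92−22.84) = 0.06631 hr
W_total = W₁ + W₂ = 0.04675 + 0.06631 = 0.11306 hr

Final: 0.11306 hr


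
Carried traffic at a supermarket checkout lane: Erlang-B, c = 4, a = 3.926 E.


B(4,3.926) = 0.303489 (Erlang-B)
Carried load = a(1 − B) = 3.926·(1 − 0.303489) = 3.926·0.696511 = 2.7345 E

Final: 2.7345 Erlangs


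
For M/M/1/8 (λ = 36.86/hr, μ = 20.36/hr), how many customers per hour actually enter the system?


ρ = 1.8104; P_K = (1−ρ)ρ^8/(1−ρ^9) = 0.449793
λ_eff = λ(1 − P_K) = 36.86·(1 − 0.449793) = 36.86·0.550207 = 20.2806 /hr

Final: 20.2806 /hr


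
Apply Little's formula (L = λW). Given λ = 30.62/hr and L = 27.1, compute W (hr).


W = L/λ = 27.1/30.62 = 0.8850 hr

Final: 0.8850 hr


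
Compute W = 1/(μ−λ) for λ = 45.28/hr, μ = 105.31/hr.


W = 1/(μ−λ) = 1/(105.31 − 45.28) = 1/60.03 = 0.01666 hr

Final: 0.01666 hr


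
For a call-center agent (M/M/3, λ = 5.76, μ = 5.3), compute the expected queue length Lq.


a = λ/μ = 1.0868; ρ = a/3 = 0.3623
P₀ = 0.331915
Lq = P₀·a^c·ρ / (c!·(1−ρ)²) = 0.331915·1.28363·0.3623/(6·0.40671)
= 0.06325

Final: 0.06325


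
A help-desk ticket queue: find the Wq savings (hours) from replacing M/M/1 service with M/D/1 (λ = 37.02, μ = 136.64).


ρ = 37.02/136.64 = 0.2709
Wq(M/M/1) = ρ/(μ−λ) = 0.2709/99.62 = 0.002720 hr
Wq(M/D/1) = ρ/(2(μ−λ)) = 0.001360 hr
Savings = 0.002720 − 0.001360 = 0.001360 hr

Final: 0.001360 hr


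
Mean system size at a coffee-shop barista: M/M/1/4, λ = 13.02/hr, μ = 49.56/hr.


ρ = 13.02/49.56 = 0.2627
L = ρ[1 − (K+1)ρ^K + Kρ^(K+1)] / [(1−ρ)(1−ρ^(K+1))]
Numerator: 0.2627·(1 − 5·0.004763 + 4·0.001251) = 0.257770
Denominator: (0.7373)·(0.998749) = 0.736365
L = 0.257770/0.736365 = 0.3501

Final: 0.3501


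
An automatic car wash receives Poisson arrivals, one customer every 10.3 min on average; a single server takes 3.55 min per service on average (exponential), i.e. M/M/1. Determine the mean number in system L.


λ = 60/10.3 = 5.8252 /hr
μ = 60/3.55 = 16.9014 /hr
ρ = λ/μ = 5.8252/16.9014 = 0.3447
L = ρ/(1−ρ) = 0.3447/0.6553 = 0.5259

Final: 0.5259


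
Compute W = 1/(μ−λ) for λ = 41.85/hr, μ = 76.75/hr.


W = 1/(μ−λ) = 1/(76.75 − 41.85) = 1/34.90 = 0.02865 hr

Final: 0.02865 hr


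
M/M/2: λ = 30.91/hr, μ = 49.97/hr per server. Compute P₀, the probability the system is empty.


a = λ/μ = 30.91/49.97 = 0.6186; ρ = a/c = 0.3093
Σ_{k=0}^{1} a^k/k! (terms k=0..1) = 1.00000 + 0.61857 = 1.61857
Tail: a^2/(2!(1−ρ)) = 0.38263/(2·0.6907) = 0.27698
P₀ = 1/(1.61857 + 0.27698) = 1/1.89555 = 0.527551

Final: 0.527551


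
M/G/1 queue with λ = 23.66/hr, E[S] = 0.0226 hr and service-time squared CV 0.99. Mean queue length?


ρ = λ·E[S] = 23.66·0.0226 = 0.5347
Lq = ρ²(1+C_s²)/(2(1−ρ)) = 0.2859·(1+0.99)/(2·0.4653)
= 0.2859·1.9900/0.9306 = 0.61144

Final: 0.61144


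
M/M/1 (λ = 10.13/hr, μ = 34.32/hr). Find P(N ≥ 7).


ρ = 10.13/34.32 = 0.2952
P(N ≥ n) = ρ^n = 0.2952^7 = 0.0001952

Final: 0.0001952


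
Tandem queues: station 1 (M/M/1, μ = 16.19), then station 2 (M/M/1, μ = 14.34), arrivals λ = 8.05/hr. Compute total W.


Each node sees arrival rate λ = 8.05/hr (tandem ⇒ throughput preserved).
W₁ = 1/(μ₁−λ) = 1/(16.19−8.05) = 0.12285 hr
W₂ = 1/(μ₂−λ) = 1/(14.34−8.05) = 0.15898 hr
W_total = W₁ + W₂ = 0.12285 + 0.15898 = 0.28183 hr

Final: 0.28183 hr


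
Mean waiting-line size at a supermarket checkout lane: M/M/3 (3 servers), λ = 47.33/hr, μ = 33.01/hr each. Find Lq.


a = λ/μ = 1.4338; ρ = a/3 = 0.4779
P₀ = 0.227132
Lq = P₀·a^c·ρ / (c!·(1−ρ)²) = 0.227132·2.94763·0.4779/(6·0.27255)
= 0.19567

Final: 0.19567


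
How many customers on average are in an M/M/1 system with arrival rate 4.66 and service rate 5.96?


ρ = λ/μ = 4.66/5.96 = 0.7819
L = ρ/(1−ρ) = 0.7819/(1 − 0.7819) = 0.7819/0.2181 = 3.5846

Final: 3.5846


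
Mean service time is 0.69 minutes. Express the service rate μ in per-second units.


μ = 1/(service time) in consistent units.
1 second = 0.0166667 min, so μ = 0.0166667/0.69 = 0.02415 per second

Final: 0.02415 /sec


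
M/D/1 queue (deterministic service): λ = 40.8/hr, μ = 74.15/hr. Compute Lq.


ρ = 40.8/74.15 = 0.5502
M/D/1: Lq = ρ²/(2(1−ρ)) = 0.3028/(2·0.4498) = 0.33658

Final: 0.33658


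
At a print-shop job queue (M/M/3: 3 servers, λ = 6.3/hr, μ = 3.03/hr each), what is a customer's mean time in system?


a = 2.0792; ρ = 0.6931; P₀ = 0.098798
Lq = P₀·a^c·ρ/(c!(1−ρ)²) = 1.08889
Wq = Lq/λ = 1.08889/6.3 = 0.17284 hr
W = Wq + 1/μ = 0.17284 + 0.33003 = 0.50287 hr

Final: 0.50287 hr


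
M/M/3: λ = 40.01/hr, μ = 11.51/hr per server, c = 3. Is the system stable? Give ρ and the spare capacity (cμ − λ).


Total capacity cμ = 3·11.51 = 34.53/hr
ρ = λ/(cμ) = 40.01/34.53 = 1.1587
Stable ⇔ ρ < 1: NO
Spare capacity = cμ − λ = 34.53 − 40.01 = -5.48/hr

Final: ρ = 1.1587; unstable; margin = -5.48/hr


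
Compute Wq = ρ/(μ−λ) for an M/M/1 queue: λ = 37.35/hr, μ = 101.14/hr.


ρ = 37.35/101.14 = 0.3693
Wq = ρ/(μ−λ) = 0.3693/(101.14 − 37.35) = 0.3693/63.79 = 0.005789 hr

Final: 0.005789 hr


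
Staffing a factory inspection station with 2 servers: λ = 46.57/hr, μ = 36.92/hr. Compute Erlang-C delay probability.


a = λ/μ = 1.2614; ρ = a/2 = 0.6307
P₀ = 0.226476 (from M/M/c formula)
C(c,a) = [a^c/(c!(1−ρ))]·P₀ = [1.59107/(2·0.3693)]·0.226476
= 2.15410·0.226476 = 0.487852

Final: 0.487852


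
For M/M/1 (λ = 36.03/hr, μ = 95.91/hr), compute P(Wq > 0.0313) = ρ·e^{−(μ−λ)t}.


ρ = 36.03/95.91 = 0.3757
P(Wq > t) = ρ·e^{−(μ−λ)t} = 0.3757·e^{−1.8742}
= 0.3757·0.153471 = 0.057654

Final: 0.057654


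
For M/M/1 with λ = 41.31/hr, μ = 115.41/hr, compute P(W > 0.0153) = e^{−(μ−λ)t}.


W ~ Exponential(μ−λ) for M/M/1.
μ − λ = 115.41 − 41.31 = 74.1000
P(W > t) = e^{−(μ−λ)t} = e^{−1.1337} = 0.321831

Final: 0.321831


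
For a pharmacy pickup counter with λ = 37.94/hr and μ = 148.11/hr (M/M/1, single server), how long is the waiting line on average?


ρ = 37.94/148.11 = 0.2562
Lq = ρ²/(1−ρ) = 0.06562/0.7438 = 0.08822

Final: 0.08822


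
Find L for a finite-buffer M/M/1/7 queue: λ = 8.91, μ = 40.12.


ρ = 8.91/40.12 = 0.2221
L = ρ[1 − (K+1)ρ^K + Kρ^(K+1)] / [(1−ρ)(1−ρ^(K+1))]
Numerator: 0.2221·(1 − 8·0.00002665 + 7·0.000005917) = 0.222046
Denominator: (0.7779)·(0.999994) = 0.777912
L = 0.222046/0.777912 = 0.2854

Final: 0.2854


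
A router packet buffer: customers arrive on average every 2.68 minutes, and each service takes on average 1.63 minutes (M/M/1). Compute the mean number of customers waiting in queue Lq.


λ = 60/2.68 = 22.3881 /hr
μ = 60/1.63 = 36.8098 /hr
ρ = λ/μ = 22.3881/36.8098 = 0.6082
Lq = ρ²/(1−ρ) = 0.3699/0.3918 = 0.9442

Final: 0.9442


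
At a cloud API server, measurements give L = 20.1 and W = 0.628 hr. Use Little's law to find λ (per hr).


λ = L/W = 20.1/0.628 = 32.0064 /hr

Final: 32.0064 /hr


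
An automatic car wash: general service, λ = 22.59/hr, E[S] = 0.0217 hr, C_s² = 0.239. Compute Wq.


ρ = λ·E[S] = 22.59·0.0217 = 0.4902
E[S²] = E[S]²(1+C_s²) = 0.0217²·(1+0.239) = 0.0005834
Wq = λ·E[S²]/(2(1−ρ)) = 22.59·0.0005834/(2·0.5098) = 0.01293 hr

Final: 0.01293 hr


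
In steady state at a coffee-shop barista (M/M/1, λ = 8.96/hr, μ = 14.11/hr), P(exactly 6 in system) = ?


ρ = 8.96/14.11 = 0.6350
P_n = (1−ρ)·ρ^n = (1 − 0.6350)·0.6350^6 = 0.3650·0.065567 = 0.023931

Final: 0.023931


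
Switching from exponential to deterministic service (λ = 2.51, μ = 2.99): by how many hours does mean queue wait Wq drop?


ρ = 2.51/2.99 = 0.8395
Wq(M/M/1) = ρ/(μ−λ) = 0.8395/0.4800 = 1.74889 hr
Wq(M/D/1) = ρ/(2(μ−λ)) = 0.87444 hr
Savings = 1.74889 − 0.87444 = 0.87444 hr

Final: 0.87444 hr


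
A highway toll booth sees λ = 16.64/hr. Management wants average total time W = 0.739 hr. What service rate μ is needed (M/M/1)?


W = 1/(μ−λ) ⇒ μ − λ = 1/W = 1/0.739 = 1.3532
μ = λ + 1/W = 16.64 + 1.3532 = 17.9932 per hr

Final: 17.9932 /hr


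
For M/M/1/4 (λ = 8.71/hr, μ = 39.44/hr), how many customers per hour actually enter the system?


ρ = 0.2208; P_K = (1−ρ)ρ^4/(1−ρ^5) = 0.001854
λ_eff = λ(1 − P_K) = 8.71·(1 − 0.001854) = 8.71·0.998146 = 8.6938 /hr

Final: 8.6938 /hr


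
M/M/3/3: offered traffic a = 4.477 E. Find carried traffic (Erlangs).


B(3,4.477) = 0.491086 (Erlang-B)
Carried load = a(1 − B) = 4.477·(1 − 0.491086) = 4.477·0.508914 = 2.2784 E

Final: 2.2784 Erlangs


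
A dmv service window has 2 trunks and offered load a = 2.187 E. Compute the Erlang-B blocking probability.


B(c,a) = (a^c/c!) / Σ_{k=0}^{c} a^k/k!
a^2/2! = 2.391484
Σ terms (k=0..2): 1.00000 + 2.18700 + 2.39148 = 5.578485
B = 2.391484/5.578485 = 0.428698

Final: 0.428698


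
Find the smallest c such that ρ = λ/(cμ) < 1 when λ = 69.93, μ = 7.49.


Stability requires cμ > λ ⇔ c > λ/μ.
λ/μ = 69.93/7.49 = 9.3364
Minimum integer c = ⌊9.3364⌋ + 1 = 10
Check: 10·7.49 = 74.90 > 69.93, while 9·7.49 = 67.41 ≤ 69.93

Final: 10 servers


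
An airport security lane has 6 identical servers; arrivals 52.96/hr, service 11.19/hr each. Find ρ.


ρ = λ/(cμ) = 52.96/(6·11.19) = 52.96/67.14 = 0.7888

Final: 0.7888


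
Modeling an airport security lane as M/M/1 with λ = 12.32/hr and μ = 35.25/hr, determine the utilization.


ρ = λ/μ = 12.32/35.25 = 0.3495

Final: 0.3495


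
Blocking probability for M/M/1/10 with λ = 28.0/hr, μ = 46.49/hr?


ρ = λ/μ = 28.0/46.49 = 0.6023
P_K = (1−ρ)ρ^K/(1−ρ^(K+1)) = (0.3977·0.006280)/(1 − 0.003783)
= 0.002498/0.996217 = 0.002507

Final: 0.002507


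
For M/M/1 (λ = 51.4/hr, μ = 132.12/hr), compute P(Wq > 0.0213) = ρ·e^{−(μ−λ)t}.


ρ = 51.4/132.12 = 0.3890
P(Wq > t) = ρ·e^{−(μ−λ)t} = 0.3890·e^{−1.7193}
= 0.3890·0.179185 = 0.069710

Final: 0.069710


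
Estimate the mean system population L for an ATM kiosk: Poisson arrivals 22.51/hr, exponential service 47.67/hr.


ρ = λ/μ = 22.51/47.67 = 0.4722
L = ρ/(1−ρ) = 0.4722/(1 − 0.4722) = 0.4722/0.5278 = 0.8947

Final: 0.8947


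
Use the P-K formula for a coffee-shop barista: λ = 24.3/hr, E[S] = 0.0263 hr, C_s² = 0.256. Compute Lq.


ρ = λ·E[S] = 24.3·0.0263 = 0.6391
Lq = ρ²(1+C_s²)/(2(1−ρ)) = 0.4084·(1+0.256)/(2·0.3609)
= 0.4084·1.2560/0.7218 = 0.71070

Final: 0.71070


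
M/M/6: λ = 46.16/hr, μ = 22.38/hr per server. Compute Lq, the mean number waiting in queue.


a = λ/μ = 2.0626; ρ = a/6 = 0.3438
P₀ = 0.126902
Lq = P₀·a^c·ρ / (c!·(1−ρ)²) = 0.126902·76.99000·0.3438/(720·0.43065)
= 0.01083

Final: 0.01083


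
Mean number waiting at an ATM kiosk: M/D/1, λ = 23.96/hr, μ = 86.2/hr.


ρ = 23.96/86.2 = 0.2780
M/D/1: Lq = ρ²/(2(1−ρ)) = 0.07726/(2·0.7220) = 0.05350

Final: 0.05350


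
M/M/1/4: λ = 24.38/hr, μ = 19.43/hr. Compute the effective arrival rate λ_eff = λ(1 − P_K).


ρ = 1.2548; P_K = (1−ρ)ρ^4/(1−ρ^5) = 0.299246
λ_eff = λ(1 − P_K) = 24.38·(1 − 0.299246) = 24.38·0.700754 = 17.0844 /hr

Final: 17.0844 /hr


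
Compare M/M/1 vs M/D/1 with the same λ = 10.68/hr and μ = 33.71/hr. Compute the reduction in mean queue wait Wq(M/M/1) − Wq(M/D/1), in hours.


ρ = 10.68/33.71 = 0.3168
Wq(M/M/1) = ρ/(μ−λ) = 0.3168/23.03 = 0.01376 hr
Wq(M/D/1) = ρ/(2(μ−λ)) = 0.006878 hr
Savings = 0.01376 − 0.006878 = 0.006878 hr

Final: 0.006878 hr


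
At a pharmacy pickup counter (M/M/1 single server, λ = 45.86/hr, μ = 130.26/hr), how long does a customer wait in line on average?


ρ = 45.86/130.26 = 0.3521
Wq = ρ/(μ−λ) = 0.3521/(130.26 − 45.86) = 0.3521/84.40 = 0.004171 hr

Final: 0.004171 hr


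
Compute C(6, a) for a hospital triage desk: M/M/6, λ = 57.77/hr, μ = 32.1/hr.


a = λ/μ = 1.7997; ρ = a/6 = 0.2999
P₀ = 0.165222 (from M/M/c formula)
C(c,a) = [a^c/(c!(1−ρ))]·P₀ = [33.97692/(720·0.7001)]·0.165222
= 0.06741·0.165222 = 0.011138

Final: 0.011138


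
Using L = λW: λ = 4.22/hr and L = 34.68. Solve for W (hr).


W = L/λ = 34.68/4.22 = 8.2180 hr

Final: 8.2180 hr


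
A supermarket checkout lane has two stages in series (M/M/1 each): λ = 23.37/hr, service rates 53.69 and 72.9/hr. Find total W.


Each node sees arrival rate λ = 23.37/hr (tandem ⇒ throughput preserved).
W₁ = 1/(μ₁−λ) = 1/(53.69−23.37) = 0.03298 hr
W₂ = 1/(μ₂−λ) = 1/(72.9−23.37) = 0.02019 hr
W_total = W₁ + W₂ = 0.03298 + 0.02019 = 0.05317 hr

Final: 0.05317 hr


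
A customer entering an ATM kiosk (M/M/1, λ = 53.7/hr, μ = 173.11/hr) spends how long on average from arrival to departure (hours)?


W = 1/(μ−λ) = 1/(173.11 − 53.7) = 1/119.41 = 0.008375 hr

Final: 0.008375 hr


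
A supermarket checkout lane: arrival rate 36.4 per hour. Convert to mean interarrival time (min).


Mean interarrival time = 1/λ = 1/36.4 hour = 0.02747 hour
In minutes: 0.02747 × 60 = 1.6484 min

Final: 1.6484 min


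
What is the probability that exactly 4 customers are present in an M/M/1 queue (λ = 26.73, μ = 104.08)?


ρ = 26.73/104.08 = 0.2568
P_n = (1−ρ)·ρ^n = (1 − 0.2568)·0.2568^4 = 0.7432·0.004350 = 0.003233

Final: 0.003233


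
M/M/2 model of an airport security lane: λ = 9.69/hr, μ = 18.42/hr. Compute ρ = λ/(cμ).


ρ = λ/(cμ) = 9.69/(2·18.42) = 9.69/36.84 = 0.2630

Final: 0.2630


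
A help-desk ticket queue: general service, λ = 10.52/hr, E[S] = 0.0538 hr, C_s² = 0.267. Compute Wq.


ρ = λ·E[S] = 10.52·0.0538 = 0.5660
E[S²] = E[S]²(1+C_s²) = 0.0538²·(1+0.267) = 0.003667
Wq = λ·E[S²]/(2(1−ρ)) = 10.52·0.003667/(2·0.4340) = 0.04444 hr

Final: 0.04444 hr


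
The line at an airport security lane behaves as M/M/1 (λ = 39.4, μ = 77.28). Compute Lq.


ρ = 39.4/77.28 = 0.5098
Lq = ρ²/(1−ρ) = 0.2599/0.4902 = 0.5303

Final: 0.5303


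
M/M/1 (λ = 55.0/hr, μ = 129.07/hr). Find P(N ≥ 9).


ρ = 55.0/129.07 = 0.4261
P(N ≥ n) = ρ^n = 0.4261^9 = 0.0004633

Final: 0.0004633


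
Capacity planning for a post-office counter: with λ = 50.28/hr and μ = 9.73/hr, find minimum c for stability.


Stability requires cμ > λ ⇔ c > λ/μ.
λ/μ = 50.28/9.73 = 5.1675
Minimum integer c = ⌊5.1675⌋ + 1 = 6
Check: 6·9.73 = 58.38 > 50.28, while 5·9.73 = 48.65 ≤ 50.28

Final: 6 servers


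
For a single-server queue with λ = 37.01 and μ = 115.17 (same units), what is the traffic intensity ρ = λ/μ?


ρ = λ/μ = 37.01/115.17 = 0.3214

Final: 0.3214


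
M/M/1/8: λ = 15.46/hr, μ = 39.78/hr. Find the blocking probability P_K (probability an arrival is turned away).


ρ = λ/μ = 15.46/39.78 = 0.3886
P_K = (1−ρ)ρ^K/(1−ρ^(K+1)) = (0.6114·0.0005204)/(1 − 0.0002023)
= 0.0003182/0.999798 = 0.0003182

Final: 0.0003182


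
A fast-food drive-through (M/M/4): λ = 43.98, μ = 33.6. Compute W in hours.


a = 1.3089; ρ = 0.3272; P₀ = 0.268735
Lq = P₀·a^c·ρ/(c!(1−ρ)²) = 0.02376
Wq = Lq/λ = 0.02376/43.98 = 0.0005403 hr
W = Wq + 1/μ = 0.0005403 + 0.02976 = 0.03030 hr

Final: 0.03030 hr


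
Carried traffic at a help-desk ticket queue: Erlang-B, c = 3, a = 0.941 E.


B(3,0.941) = 0.055051 (Erlang-B)
Carried load = a(1 − B) = 0.941·(1 − 0.055051) = 0.941·0.944949 = 0.8892 E

Final: 0.8892 Erlangs


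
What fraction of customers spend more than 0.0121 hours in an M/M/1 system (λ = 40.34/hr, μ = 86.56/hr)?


W ~ Exponential(μ−λ) for M/M/1.
μ − λ = 86.56 − 40.34 = 46.2200
P(W > t) = e^{−(μ−λ)t} = e^{−0.5593} = 0.571631

Final: 0.571631


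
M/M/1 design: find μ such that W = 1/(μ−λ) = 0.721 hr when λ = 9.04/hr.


W = 1/(μ−λ) ⇒ μ − λ = 1/W = 1/0.721 = 1.3870
μ = λ + 1/W = 9.04 + 1.3870 = 10.4270 per hr

Final: 10.4270 /hr


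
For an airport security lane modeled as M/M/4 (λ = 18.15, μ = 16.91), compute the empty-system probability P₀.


a = λ/μ = 18.15/16.91 = 1.0733; ρ = a/c = 0.2683
Σ_{k=0}^{3} a^k/k! (terms k=0..3) = 1.00000 + 1.07333 + 0.57602 + 0.20609 = 2.85543
Tail: a^4/(4!(1−ρ)) = 1.32719/(24·0.7317) = 0.07558
P₀ = 1/(2.85543 + 0.07558) = 1/2.93101 = 0.341179

Final: 0.341179


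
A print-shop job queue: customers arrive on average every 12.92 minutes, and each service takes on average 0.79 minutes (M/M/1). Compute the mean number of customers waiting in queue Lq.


λ = 60/12.92 = 4.6440 /hr
μ = 60/0.79 = 75.9494 /hr
ρ = λ/μ = 4.6440/75.9494 = 0.06115
Lq = ρ²/(1−ρ) = 0.003739/0.9389 = 0.003982

Final: 0.003982


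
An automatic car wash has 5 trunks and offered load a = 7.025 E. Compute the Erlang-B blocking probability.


B(c,a) = (a^c/c!) / Σ_{k=0}^{c} a^k/k!
a^5/5! = 142.577303
Σ terms (k=0..5): 1.00000 + 7.02500 + 24.67531 + 57.78136 + 101.47851 + 142.57730 = 334.537481
B = 142.577303/334.537481 = 0.426192

Final: 0.426192


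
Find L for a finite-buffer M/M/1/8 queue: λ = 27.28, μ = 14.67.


ρ = 27.28/14.67 = 1.8596
L = ρ[1 − (K+1)ρ^K + Kρ^(K+1)] / [(1−ρ)(1−ρ^(K+1))]
Numerator: 1.8596·(1 − 9·142.992750 + 8·265.906081) = 1564.488292
Denominator: (-0.8596)·(-264.906081) = 227.707272
L = 1564.488292/227.707272 = 6.8706

Final: 6.8706


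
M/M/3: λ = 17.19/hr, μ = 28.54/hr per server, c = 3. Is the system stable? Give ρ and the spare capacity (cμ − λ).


Total capacity cμ = 3·28.54 = 85.62/hr
ρ = λ/(cμ) = 17.19/85.62 = 0.2008
Stable ⇔ ρ < 1: YES
Spare capacity = cμ − λ = 85.62 − 17.19 = 68.43/hr

Final: ρ = 0.2008; stable; margin = 68.43/hr


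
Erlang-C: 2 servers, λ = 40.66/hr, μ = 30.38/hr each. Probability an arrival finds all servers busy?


a = λ/μ = 1.3384; ρ = a/2 = 0.6692
P₀ = 0.198186 (from M/M/c formula)
C(c,a) = [a^c/(c!(1−ρ))]·P₀ = [1.79126/(2·0.3308)]·0.198186
= 2.70739·0.198186 = 0.536566

Final: 0.536566


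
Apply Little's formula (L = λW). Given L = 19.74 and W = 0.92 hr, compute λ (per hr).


λ = L/W = 19.74/0.92 = 21.4565 /hr

Final: 21.4565 /hr


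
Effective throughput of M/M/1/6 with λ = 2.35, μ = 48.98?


ρ = 0.04798; P_K = (1−ρ)ρ^6/(1−ρ^7) = 0.00000001161
λ_eff = λ(1 − P_K) = 2.35·(1 − 0.00000001161) = 2.35·1.000000 = 2.3500 /hr

Final: 2.3500 /hr


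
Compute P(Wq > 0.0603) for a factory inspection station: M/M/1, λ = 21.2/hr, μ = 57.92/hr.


ρ = 21.2/57.92 = 0.3660
P(Wq > t) = ρ·e^{−(μ−λ)t} = 0.3660·e^{−2.2142}
= 0.3660·0.109239 = 0.039984

Final: 0.039984


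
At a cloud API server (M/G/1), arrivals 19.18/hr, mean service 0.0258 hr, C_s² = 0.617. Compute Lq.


ρ = λ·E[S] = 19.18·0.0258 = 0.4948
Lq = ρ²(1+C_s²)/(2(1−ρ)) = 0.2449·(1+0.617)/(2·0.5052)
= 0.2449·1.6170/1.0103 = 0.39191

Final: 0.39191


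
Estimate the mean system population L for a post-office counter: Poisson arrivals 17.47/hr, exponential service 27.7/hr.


ρ = λ/μ = 17.47/27.7 = 0.6307
L = ρ/(1−ρ) = 0.6307/(1 − 0.6307) = 0.6307/0.3693 = 1.7077

Final: 1.7077


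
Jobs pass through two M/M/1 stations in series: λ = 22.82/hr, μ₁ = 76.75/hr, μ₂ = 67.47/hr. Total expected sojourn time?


Each node sees arrival rate λ = 22.82/hr (tandem ⇒ throughput preserved).
W₁ = 1/(μ₁−λ) = 1/(76.75−22.82) = 0.01854 hr
W₂ = 1/(μ₂−λ) = 1/(67.47−22.82) = 0.02240 hr
W_total = W₁ + W₂ = 0.01854 + 0.02240 = 0.04094 hr

Final: 0.04094 hr


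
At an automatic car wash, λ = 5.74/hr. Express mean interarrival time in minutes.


Mean interarrival time = 1/λ = 1/5.74 hour = 0.17422 hour
In minutes: 0.17422 × 60 = 10.4530 min

Final: 10.4530 min


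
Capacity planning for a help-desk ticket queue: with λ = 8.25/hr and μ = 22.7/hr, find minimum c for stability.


Stability requires cμ > λ ⇔ c > λ/μ.
λ/μ = 8.25/22.7 = 0.3634
Minimum integer c = ⌊0.3634⌋ + 1 = 1
Check: 1·22.7 = 22.70 > 8.25, while 0·22.7 = 0.00 ≤ 8.25

Final: 1 servers


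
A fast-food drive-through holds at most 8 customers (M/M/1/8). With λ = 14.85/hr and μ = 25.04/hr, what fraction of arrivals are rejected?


ρ = λ/μ = 14.85/25.04 = 0.5931
P_K = (1−ρ)ρ^K/(1−ρ^(K+1)) = (0.4069·0.015302)/(1 − 0.009075)
= 0.006227/0.990925 = 0.006284

Final: 0.006284


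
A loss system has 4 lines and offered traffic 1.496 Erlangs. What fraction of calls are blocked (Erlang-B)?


B(c,a) = (a^c/c!) / Σ_{k=0}^{c} a^k/k!
a^4/4! = 0.208696
Σ terms (k=0..4): 1.00000 + 1.49600 + 1.11901 + 0.55801 + 0.20870 = 4.381716
B = 0.208696/4.381716 = 0.047629

Final: 0.047629


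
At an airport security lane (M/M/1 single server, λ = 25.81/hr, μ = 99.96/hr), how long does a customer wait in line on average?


ρ = 25.81/99.96 = 0.2582
Wq = ρ/(μ−λ) = 0.2582/(99.96 − 25.81) = 0.2582/74.15 = 0.003482 hr

Final: 0.003482 hr


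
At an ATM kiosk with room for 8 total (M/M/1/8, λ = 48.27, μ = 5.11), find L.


ρ = 48.27/5.11 = 9.4462
L = ρ[1 − (K+1)ρ^K + Kρ^(K+1)] / [(1−ρ)(1−ρ^(K+1))]
Numerator: 9.4462·(1 − 9·63394442.868811 + 8·598835568.938850) = 39864167423.522209
Denominator: (-8.4462)·(-598835567.938850) = 5057875364.430676
L = 39864167423.522209/5057875364.430676 = 7.8816

Final: 7.8816


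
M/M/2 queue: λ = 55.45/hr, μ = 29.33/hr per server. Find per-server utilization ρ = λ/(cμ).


ρ = λ/(cμ) = 55.45/(2·29.33) = 55.45/58.66 = 0.9453

Final: 0.9453


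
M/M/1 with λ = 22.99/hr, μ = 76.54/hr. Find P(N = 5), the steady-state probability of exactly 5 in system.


ρ = 22.99/76.54 = 0.3004
P_n = (1−ρ)·ρ^n = (1 − 0.3004)·0.3004^5 = 0.6996·0.002445 = 0.001711

Final: 0.001711


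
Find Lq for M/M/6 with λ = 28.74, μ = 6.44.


a = λ/μ = 4.4627; ρ = a/6 = 0.7438
P₀ = 0.009585
Lq = P₀·a^c·ρ / (c!·(1−ρ)²) = 0.009585·7899.60505·0.7438/(720·0.06564)
= 1.19151

Final: 1.19151


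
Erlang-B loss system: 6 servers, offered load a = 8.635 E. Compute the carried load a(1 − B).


B(6,8.635) = 0.422823 (Erlang-B)
Carried load = a(1 − B) = 8.635·(1 − 0.422823) = 8.635·0.577177 = 4.9839 E

Final: 4.9839 Erlangs


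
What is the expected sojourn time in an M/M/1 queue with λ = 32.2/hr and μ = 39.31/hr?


W = 1/(μ−λ) = 1/(39.31 − 32.2) = 1/7.11 = 0.1406 hr

Final: 0.1406 hr


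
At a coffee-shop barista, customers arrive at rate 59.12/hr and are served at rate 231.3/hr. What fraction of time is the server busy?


ρ = λ/μ = 59.12/231.3 = 0.2556

Final: 0.2556


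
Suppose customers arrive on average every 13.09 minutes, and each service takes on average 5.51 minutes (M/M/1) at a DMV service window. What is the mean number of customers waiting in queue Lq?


λ = 60/13.09 = 4.5837 /hr
μ = 60/5.51 = 10.8893 /hr
ρ = λ/μ = 4.5837/10.8893 = 0.4209
Lq = ρ²/(1−ρ) = 0.1772/0.5791 = 0.3060

Final: 0.3060


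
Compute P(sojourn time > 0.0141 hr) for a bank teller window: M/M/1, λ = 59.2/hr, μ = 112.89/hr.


W ~ Exponential(μ−λ) for M/M/1.
μ − λ = 112.89 − 59.2 = 53.6900
P(W > t) = e^{−(μ−λ)t} = e^{−0.7570} = 0.469058

Final: 0.469058


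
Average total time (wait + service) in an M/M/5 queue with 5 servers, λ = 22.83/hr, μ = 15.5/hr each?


a = 1.4729; ρ = 0.2946; P₀ = 0.228928
Lq = P₀·a^c·ρ/(c!(1−ρ)²) = 0.007829
Wq = Lq/λ = 0.007829/22.83 = 0.0003429 hr
W = Wq + 1/μ = 0.0003429 + 0.06452 = 0.06486 hr

Final: 0.06486 hr


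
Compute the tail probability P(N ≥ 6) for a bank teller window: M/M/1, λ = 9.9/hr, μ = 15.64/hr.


ρ = 9.9/15.64 = 0.6330
P(N ≥ n) = ρ^n = 0.6330^6 = 0.064327

Final: 0.064327


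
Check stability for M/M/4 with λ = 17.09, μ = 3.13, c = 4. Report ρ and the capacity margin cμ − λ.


Total capacity cμ = 4·3.13 = 12.52/hr
ρ = λ/(cμ) = 17.09/12.52 = 1.3650
Stable ⇔ ρ < 1: NO
Spare capacity = cμ − λ = 12.52 − 17.09 = -4.57/hr

Final: ρ = 1.3650; unstable; margin = -4.57/hr


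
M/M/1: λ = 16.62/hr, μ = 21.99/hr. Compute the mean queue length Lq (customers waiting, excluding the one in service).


ρ = 16.62/21.99 = 0.7558
Lq = ρ²/(1−ρ) = 0.5712/0.2442 = 2.3392

Final: 2.3392


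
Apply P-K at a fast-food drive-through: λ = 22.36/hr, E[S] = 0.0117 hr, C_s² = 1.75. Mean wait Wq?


ρ = λ·E[S] = 22.36·0.0117 = 0.2616
E[S²] = E[S]²(1+C_s²) = 0.0117²·(1+1.75) = 0.0003764
Wq = λ·E[S²]/(2(1−ρ)) = 22.36·0.0003764/(2·0.7384) = 0.005700 hr

Final: 0.005700 hr


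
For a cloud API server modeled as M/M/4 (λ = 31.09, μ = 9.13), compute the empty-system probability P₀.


a = λ/μ = 31.09/9.13 = 3.4053; ρ = a/c = 0.8513
Σ_{k=0}^{3} a^k/k! (terms k=0..3) = 1.00000 + 3.40526 + 5.79789 + 6.58110 = 16.78425
Tail: a^4/(4!(1−ρ)) = 134.46207/(24·0.1487) = 37.68074
P₀ = 1/(16.78425 + 37.68074) = 1/54.46499 = 0.018360

Final: 0.018360


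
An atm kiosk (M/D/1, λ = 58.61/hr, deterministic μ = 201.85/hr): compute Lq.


ρ = 58.61/201.85 = 0.2904
M/D/1: Lq = ρ²/(2(1−ρ)) = 0.08431/(2·0.7096) = 0.05940

Final: 0.05940


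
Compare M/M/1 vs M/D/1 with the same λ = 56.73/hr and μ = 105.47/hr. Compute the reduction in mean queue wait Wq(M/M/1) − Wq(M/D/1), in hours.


ρ = 56.73/105.47 = 0.5379
Wq(M/M/1) = ρ/(μ−λ) = 0.5379/48.74 = 0.01104 hr
Wq(M/D/1) = ρ/(2(μ−λ)) = 0.005518 hr
Savings = 0.01104 − 0.005518 = 0.005518 hr

Final: 0.005518 hr


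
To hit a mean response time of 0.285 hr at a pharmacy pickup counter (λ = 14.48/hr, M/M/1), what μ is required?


W = 1/(μ−λ) ⇒ μ − λ = 1/W = 1/0.285 = 3.5088
μ = λ + 1/W = 14.48 + 3.5088 = 17.9888 per hr

Final: 17.9888 /hr


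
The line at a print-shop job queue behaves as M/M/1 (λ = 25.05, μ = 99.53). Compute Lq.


ρ = 25.05/99.53 = 0.2517
Lq = ρ²/(1−ρ) = 0.06334/0.7483 = 0.08465

Final: 0.08465


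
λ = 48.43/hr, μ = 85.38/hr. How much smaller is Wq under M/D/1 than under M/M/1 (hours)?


ρ = 48.43/85.38 = 0.5672
Wq(M/M/1) = ρ/(μ−λ) = 0.5672/36.95 = 0.01535 hr
Wq(M/D/1) = ρ/(2(μ−λ)) = 0.007676 hr
Savings = 0.01535 − 0.007676 = 0.007676 hr

Final: 0.007676 hr


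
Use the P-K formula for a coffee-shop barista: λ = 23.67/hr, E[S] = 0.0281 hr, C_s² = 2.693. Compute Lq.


ρ = λ·E[S] = 23.67·0.0281 = 0.6651
Lq = ρ²(1+C_s²)/(2(1−ρ)) = 0.4424·(1+2.693)/(2·0.3349)
= 0.4424·3.6930/0.6697 = 2.43937

Final: 2.43937


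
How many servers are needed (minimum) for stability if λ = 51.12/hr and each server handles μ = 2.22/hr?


Stability requires cμ > λ ⇔ c > λ/μ.
λ/μ = 51.12/2.22 = 23.0270
Minimum integer c = ⌊23.0270⌋ + 1 = 24
Check: 24·2.22 = 53.28 > 51.12, while 23·2.22 = 51.06 ≤ 51.12

Final: 24 servers


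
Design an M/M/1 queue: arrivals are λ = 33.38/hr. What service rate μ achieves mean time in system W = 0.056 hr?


W = 1/(μ−λ) ⇒ μ − λ = 1/W = 1/0.056 = 17.8571
μ = λ + 1/W = 33.38 + 17.8571 = 51.2371 per hr

Final: 51.2371 /hr


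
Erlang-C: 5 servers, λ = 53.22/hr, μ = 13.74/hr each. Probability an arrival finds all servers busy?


a = λ/μ = 3.8734; ρ = a/5 = 0.7747
P₀ = 0.015703 (from M/M/c formula)
C(c,a) = [a^c/(c!(1−ρ))]·P₀ = [871.84782/(120·0.2253)]·0.015703
= 32.24373·0.015703 = 0.506320

Final: 0.506320
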